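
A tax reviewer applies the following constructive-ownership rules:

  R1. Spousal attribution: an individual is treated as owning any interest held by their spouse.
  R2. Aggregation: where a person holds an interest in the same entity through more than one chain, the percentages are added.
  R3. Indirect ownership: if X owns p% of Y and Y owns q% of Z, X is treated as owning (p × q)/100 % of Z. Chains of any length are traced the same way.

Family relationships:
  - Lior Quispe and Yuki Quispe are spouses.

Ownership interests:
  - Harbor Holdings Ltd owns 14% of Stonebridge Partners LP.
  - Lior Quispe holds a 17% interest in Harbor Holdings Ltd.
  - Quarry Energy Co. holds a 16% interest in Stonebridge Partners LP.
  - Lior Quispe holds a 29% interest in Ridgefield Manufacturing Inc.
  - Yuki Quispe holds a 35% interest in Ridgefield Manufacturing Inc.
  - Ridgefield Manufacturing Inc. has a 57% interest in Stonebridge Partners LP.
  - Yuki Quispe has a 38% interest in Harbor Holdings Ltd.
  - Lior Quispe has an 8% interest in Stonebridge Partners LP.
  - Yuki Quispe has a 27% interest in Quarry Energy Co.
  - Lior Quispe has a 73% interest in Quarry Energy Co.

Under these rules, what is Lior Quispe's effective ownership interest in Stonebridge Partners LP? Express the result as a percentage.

By spousal attribution (R1), Lior Quispe is treated as also owning Yuki Quispe's interest in Quarry Energy Co, giving 73% + 27% = 100%.
By spousal attribution (R1), Lior Quispe is treated as also owning Yuki Quispe's interest in Ridgefield Manufacturing Inc, giving 29% + 35% = 64%.
By spousal attribution (R1), Lior Quispe is treated as also owning Yuki Quispe's interest in Harbor Holdings Ltd, giving 17% + 38% = 55%.
Chain via Quarry Energy Co. (R3): 100% × 16% = 16% of Stonebridge Partners LP.
Chain via Ridgefield Manufacturing Inc. (R3): 64% × 57% = 36.48% of Stonebridge Partners LP.
Chain via Harbor Holdings Ltd (R3): 55% × 14% = 7.7% of Stonebridge Partners LP.
Direct interest in Stonebridge Partners LP: 8%.
Aggregating (R2): 16% + 36.48% + 7.7% + 8% = 68.18%.

68.18%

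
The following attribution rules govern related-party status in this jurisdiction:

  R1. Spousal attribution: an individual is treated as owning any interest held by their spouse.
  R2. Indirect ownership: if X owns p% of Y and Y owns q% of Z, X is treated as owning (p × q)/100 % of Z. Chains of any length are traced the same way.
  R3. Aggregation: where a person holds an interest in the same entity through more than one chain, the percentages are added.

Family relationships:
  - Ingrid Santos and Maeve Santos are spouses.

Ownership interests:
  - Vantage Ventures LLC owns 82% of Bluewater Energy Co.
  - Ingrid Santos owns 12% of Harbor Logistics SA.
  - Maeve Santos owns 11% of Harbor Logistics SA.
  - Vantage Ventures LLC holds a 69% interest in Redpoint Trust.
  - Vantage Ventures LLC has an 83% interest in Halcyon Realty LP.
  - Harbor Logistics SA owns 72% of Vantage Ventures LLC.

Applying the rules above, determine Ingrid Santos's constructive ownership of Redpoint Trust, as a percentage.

11.4264%

By spousal attribution (R1), Ingrid Santos is treated as also owning Maeve Santos's interest in Harbor Logistics SA, giving 12% + 11% = 23%.
Chain via Harbor Logistics SA → Vantage Ventures LLC (R2): 23% × 72% × 69% = 11.4264% of Redpoint Trust.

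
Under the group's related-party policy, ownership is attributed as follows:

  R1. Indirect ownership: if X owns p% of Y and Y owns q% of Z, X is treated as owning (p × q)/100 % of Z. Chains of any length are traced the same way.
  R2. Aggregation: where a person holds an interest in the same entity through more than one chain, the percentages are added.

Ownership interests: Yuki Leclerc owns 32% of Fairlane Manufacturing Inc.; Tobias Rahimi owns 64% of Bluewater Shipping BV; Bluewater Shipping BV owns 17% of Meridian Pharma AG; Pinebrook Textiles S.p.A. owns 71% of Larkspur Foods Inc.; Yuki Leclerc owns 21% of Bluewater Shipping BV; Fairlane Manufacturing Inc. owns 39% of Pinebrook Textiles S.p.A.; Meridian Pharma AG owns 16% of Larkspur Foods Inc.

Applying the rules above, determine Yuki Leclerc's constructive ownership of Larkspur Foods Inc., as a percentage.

Chain via Bluewater Shipping BV → Meridian Pharma AG (R1): 21% × 17% × 16% = 0.5712% of Larkspur Foods Inc.
Chain via Fairlane Manufacturing Inc. → Pinebrook Textiles S.p.A. (R1): 32% × 39% × 71% = 8.8608% of Larkspur Foods Inc.
Aggregating (R2): 0.5712% + 8.8608% = 9.432%.

9.432%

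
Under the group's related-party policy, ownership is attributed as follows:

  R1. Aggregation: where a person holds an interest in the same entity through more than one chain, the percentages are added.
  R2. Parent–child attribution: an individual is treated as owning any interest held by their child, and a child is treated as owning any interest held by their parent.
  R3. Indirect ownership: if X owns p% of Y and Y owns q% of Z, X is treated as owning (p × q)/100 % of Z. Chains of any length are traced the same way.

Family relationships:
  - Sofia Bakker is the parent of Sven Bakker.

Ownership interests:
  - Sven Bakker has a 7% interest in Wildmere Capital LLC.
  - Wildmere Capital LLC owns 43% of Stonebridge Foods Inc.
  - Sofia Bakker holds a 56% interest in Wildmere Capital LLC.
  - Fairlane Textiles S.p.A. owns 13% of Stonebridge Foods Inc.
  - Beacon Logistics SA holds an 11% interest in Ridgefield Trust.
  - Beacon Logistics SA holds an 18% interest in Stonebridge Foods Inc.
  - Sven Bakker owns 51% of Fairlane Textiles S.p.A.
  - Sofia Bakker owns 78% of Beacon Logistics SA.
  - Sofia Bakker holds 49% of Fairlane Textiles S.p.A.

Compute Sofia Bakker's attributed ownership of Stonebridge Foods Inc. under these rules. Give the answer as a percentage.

54.13%

By parent–child attribution (R2), Sofia Bakker is treated as also owning Sven Bakker's interest in Wildmere Capital LLC, giving 56% + 7% = 63%.
By parent–child attribution (R2), Sofia Bakker is treated as also owning Sven Bakker's interest in Fairlane Textiles S.p.A, giving 49% + 51% = 100%.
Chain via Wildmere Capital LLC (R3): 63% × 43% = 27.09% of Stonebridge Foods Inc.
Chain via Fairlane Textiles S.p.A. (R3): 100% × 13% = 13% of Stonebridge Foods Inc.
Chain via Beacon Logistics SA (R3): 78% × 18% = 14.04% of Stonebridge Foods Inc.
Aggregating (R1): 27.09% + 13% + 14.04% = 54.13%.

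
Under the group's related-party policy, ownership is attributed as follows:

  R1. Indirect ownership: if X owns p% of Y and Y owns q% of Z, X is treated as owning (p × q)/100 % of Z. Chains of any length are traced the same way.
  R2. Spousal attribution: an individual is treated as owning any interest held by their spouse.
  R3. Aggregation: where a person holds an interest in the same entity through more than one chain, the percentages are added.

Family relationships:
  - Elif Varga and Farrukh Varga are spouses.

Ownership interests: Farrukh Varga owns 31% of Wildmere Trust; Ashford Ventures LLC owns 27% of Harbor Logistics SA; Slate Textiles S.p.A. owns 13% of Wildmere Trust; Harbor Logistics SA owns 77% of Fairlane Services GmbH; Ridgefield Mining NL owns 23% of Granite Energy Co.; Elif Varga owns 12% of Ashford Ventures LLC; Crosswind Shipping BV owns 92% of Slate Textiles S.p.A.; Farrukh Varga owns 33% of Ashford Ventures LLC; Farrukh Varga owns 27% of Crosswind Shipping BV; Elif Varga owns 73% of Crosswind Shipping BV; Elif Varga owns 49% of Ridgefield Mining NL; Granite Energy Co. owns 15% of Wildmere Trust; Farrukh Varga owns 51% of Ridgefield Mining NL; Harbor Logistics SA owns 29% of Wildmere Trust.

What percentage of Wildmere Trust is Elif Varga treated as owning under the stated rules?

By spousal attribution (R2), Elif Varga is treated as also owning Farrukh Varga's interest in Crosswind Shipping BV, giving 73% + 27% = 100%.
By spousal attribution (R2), Elif Varga is treated as also owning Farrukh Varga's interest in Ridgefield Mining NL, giving 49% + 51% = 100%.
By spousal attribution (R2), Elif Varga is treated as also owning Farrukh Varga's interest in Ashford Ventures LLC, giving 12% + 33% = 45%.
By spousal attribution (R2), Elif Varga is treated as owning Farrukh Varga's 31% interest in Wildmere Trust.
Chain via Crosswind Shipping BV → Slate Textiles S.p.A. (R1): 100% × 92% × 13% = 11.96% of Wildmere Trust.
Chain via Ridgefield Mining NL → Granite Energy Co. (R1): 100% × 23% × 15% = 3.45% of Wildmere Trust.
Chain via Ashford Ventures LLC → Harbor Logistics SA (R1): 45% × 27% × 29% = 3.5235% of Wildmere Trust.
Direct interest in Wildmere Trust: 31%.
Aggregating (R3): 11.96% + 3.45% + 3.5235% + 31% = 49.9335%.

49.9335%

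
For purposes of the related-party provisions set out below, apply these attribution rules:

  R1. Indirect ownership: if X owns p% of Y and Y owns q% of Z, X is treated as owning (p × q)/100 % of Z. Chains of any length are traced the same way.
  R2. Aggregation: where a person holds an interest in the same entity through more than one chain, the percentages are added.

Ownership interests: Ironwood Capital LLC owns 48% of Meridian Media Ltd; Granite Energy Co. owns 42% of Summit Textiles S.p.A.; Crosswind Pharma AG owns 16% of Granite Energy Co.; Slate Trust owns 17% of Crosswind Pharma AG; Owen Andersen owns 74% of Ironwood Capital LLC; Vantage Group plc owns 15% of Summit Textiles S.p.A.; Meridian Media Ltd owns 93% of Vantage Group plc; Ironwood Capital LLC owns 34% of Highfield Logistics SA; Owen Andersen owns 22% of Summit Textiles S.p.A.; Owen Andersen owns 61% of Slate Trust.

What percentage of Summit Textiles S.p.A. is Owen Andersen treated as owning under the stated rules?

27.651904%

Chain via Ironwood Capital LLC → Meridian Media Ltd → Vantage Group plc (R1): 74% × 48% × 93% × 15% = 4.95504% of Summit Textiles S.p.A.
Chain via Slate Trust → Crosswind Pharma AG → Granite Energy Co. (R1): 61% × 17% × 16% × 42% = 0.696864% of Summit Textiles S.p.A.
Direct interest in Summit Textiles S.p.A: 22%.
Aggregating (R2): 4.95504% + 0.696864% + 22% = 27.651904%.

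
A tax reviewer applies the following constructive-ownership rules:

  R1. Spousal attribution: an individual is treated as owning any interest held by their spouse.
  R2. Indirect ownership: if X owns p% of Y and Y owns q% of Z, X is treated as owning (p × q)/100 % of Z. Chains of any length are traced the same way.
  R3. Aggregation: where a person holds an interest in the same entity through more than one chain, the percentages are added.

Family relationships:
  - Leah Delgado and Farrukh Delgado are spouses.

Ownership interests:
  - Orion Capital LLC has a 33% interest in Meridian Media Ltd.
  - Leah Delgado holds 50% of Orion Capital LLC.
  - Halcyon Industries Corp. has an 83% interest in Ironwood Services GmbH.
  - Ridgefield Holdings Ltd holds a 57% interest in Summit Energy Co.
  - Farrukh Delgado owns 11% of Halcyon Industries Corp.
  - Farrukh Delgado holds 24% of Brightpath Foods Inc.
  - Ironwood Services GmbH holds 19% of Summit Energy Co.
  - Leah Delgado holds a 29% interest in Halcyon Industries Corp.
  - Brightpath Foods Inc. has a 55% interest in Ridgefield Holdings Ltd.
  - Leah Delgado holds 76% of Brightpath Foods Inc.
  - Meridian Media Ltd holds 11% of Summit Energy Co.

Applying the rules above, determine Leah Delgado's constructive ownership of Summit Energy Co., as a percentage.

By spousal attribution (R1), Leah Delgado is treated as also owning Farrukh Delgado's interest in Halcyon Industries Corp, giving 29% + 11% = 40%.
By spousal attribution (R1), Leah Delgado is treated as also owning Farrukh Delgado's interest in Brightpath Foods Inc, giving 76% + 24% = 100%.
Chain via Halcyon Industries Corp. → Ironwood Services GmbH (R2): 40% × 83% × 19% = 6.308% of Summit Energy Co.
Chain via Orion Capital LLC → Meridian Media Ltd (R2): 50% × 33% × 11% = 1.815% of Summit Energy Co.
Chain via Brightpath Foods Inc. → Ridgefield Holdings Ltd (R2): 100% × 55% × 57% = 31.35% of Summit Energy Co.
Aggregating (R3): 6.308% + 1.815% + 31.35% = 39.473%.

39.473%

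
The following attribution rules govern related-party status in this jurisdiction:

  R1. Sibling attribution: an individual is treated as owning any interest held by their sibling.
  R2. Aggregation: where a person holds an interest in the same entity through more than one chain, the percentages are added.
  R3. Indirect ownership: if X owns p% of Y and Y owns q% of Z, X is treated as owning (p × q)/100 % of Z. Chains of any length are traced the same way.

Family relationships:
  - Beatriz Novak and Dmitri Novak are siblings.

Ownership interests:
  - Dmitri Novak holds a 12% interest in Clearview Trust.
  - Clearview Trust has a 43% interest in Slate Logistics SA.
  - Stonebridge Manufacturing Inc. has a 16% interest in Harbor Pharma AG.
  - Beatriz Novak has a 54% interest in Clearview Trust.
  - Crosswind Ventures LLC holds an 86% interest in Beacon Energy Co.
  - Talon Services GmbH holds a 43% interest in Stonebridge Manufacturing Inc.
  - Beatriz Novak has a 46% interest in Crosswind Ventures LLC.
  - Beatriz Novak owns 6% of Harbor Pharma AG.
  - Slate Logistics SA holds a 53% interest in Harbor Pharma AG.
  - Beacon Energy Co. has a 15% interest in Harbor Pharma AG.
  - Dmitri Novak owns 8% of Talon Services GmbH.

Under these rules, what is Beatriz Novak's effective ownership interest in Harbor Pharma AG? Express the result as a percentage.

27.5258%

By sibling attribution (R1), Beatriz Novak is treated as also owning Dmitri Novak's interest in Clearview Trust, giving 54% + 12% = 66%.
By sibling attribution (R1), Beatriz Novak is treated as owning Dmitri Novak's 8% interest in Talon Services GmbH.
Chain via Crosswind Ventures LLC → Beacon Energy Co. (R3): 46% × 86% × 15% = 5.934% of Harbor Pharma AG.
Chain via Clearview Trust → Slate Logistics SA (R3): 66% × 43% × 53% = 15.0414% of Harbor Pharma AG.
Direct interest in Harbor Pharma AG: 6%.
Chain via Talon Services GmbH → Stonebridge Manufacturing Inc. (R3): 8% × 43% × 16% = 0.5504% of Harbor Pharma AG.
Aggregating (R2): 5.934% + 15.0414% + 6% + 0.5504% = 27.5258%.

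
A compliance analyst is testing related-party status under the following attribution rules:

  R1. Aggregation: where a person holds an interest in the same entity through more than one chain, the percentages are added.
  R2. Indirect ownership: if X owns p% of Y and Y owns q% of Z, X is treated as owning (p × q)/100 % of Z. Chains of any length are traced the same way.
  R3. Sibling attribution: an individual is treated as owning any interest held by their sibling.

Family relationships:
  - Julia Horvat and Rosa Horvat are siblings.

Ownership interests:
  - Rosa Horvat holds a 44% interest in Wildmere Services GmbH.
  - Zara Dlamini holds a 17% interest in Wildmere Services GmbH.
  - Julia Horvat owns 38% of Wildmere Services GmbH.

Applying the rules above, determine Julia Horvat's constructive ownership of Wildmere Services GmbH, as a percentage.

82%

By sibling attribution (R3), Julia Horvat is treated as also owning Rosa Horvat's interest in Wildmere Services GmbH, giving 38% + 44% = 82%.
Direct interest in Wildmere Services GmbH: 82%.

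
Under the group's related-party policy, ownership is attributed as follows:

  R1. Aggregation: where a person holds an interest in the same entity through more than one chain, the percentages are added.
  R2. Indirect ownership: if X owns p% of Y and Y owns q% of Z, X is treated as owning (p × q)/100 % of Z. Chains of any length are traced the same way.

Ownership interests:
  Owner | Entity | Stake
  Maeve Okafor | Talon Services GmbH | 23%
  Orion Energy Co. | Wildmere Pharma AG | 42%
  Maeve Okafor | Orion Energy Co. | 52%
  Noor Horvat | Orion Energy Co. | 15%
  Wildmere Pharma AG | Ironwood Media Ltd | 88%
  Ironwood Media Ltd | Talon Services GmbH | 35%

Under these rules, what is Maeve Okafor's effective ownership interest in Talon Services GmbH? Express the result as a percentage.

29.72672%

Chain via Orion Energy Co. → Wildmere Pharma AG → Ironwood Media Ltd (R2): 52% × 42% × 88% × 35% = 6.72672% of Talon Services GmbH.
Direct interest in Talon Services GmbH: 23%.
Aggregating (R1): 6.72672% + 23% = 29.72672%.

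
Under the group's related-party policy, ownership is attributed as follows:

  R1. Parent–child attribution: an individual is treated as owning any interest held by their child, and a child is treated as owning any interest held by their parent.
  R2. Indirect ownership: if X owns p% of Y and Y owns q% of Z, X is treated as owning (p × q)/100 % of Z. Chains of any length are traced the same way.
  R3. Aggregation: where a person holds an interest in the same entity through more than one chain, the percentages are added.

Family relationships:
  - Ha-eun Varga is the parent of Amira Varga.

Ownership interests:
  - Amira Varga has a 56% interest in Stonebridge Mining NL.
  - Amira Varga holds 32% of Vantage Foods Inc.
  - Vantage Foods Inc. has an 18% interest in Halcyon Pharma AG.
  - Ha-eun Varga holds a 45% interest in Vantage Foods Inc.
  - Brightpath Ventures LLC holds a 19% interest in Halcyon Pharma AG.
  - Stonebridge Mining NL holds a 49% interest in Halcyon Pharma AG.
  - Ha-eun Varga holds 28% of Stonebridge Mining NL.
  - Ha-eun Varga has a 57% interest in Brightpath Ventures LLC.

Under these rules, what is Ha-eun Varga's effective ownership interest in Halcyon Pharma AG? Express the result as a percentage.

By parent–child attribution (R1), Ha-eun Varga is treated as also owning Amira Varga's interest in Vantage Foods Inc, giving 45% + 32% = 77%.
By parent–child attribution (R1), Ha-eun Varga is treated as also owning Amira Varga's interest in Stonebridge Mining NL, giving 28% + 56% = 84%.
Chain via Vantage Foods Inc. (R2): 77% × 18% = 13.86% of Halcyon Pharma AG.
Chain via Stonebridge Mining NL (R2): 84% × 49% = 41.16% of Halcyon Pharma AG.
Chain via Brightpath Ventures LLC (R2): 57% × 19% = 10.83% of Halcyon Pharma AG.
Aggregating (R3): 13.86% + 41.16% + 10.83% = 65.85%.

65.85%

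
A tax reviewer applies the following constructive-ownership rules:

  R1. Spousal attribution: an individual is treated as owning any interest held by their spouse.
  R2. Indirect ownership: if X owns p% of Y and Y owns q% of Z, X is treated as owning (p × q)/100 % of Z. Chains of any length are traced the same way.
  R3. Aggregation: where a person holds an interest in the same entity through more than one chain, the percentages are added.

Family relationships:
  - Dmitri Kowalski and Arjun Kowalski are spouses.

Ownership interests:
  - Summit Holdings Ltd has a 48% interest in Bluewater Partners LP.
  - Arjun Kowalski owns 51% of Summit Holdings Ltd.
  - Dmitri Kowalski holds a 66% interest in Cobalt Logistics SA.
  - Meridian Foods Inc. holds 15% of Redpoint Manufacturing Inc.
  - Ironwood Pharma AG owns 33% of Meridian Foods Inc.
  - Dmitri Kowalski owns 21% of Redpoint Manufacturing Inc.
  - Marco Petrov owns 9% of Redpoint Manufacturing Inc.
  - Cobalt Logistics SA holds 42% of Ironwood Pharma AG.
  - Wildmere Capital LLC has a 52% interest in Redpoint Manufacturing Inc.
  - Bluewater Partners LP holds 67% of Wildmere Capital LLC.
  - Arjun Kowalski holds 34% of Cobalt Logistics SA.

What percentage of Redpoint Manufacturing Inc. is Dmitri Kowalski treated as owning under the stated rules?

31.607832%

By spousal attribution (R1), Dmitri Kowalski is treated as also owning Arjun Kowalski's interest in Cobalt Logistics SA, giving 66% + 34% = 100%.
By spousal attribution (R1), Dmitri Kowalski is treated as owning Arjun Kowalski's 51% interest in Summit Holdings Ltd.
Chain via Cobalt Logistics SA → Ironwood Pharma AG → Meridian Foods Inc. (R2): 100% × 42% × 33% × 15% = 2.079% of Redpoint Manufacturing Inc.
Direct interest in Redpoint Manufacturing Inc: 21%.
Chain via Summit Holdings Ltd → Bluewater Partners LP → Wildmere Capital LLC (R2): 51% × 48% × 67% × 52% = 8.528832% of Redpoint Manufacturing Inc.
Aggregating (R3): 2.079% + 21% + 8.528832% = 31.607832%.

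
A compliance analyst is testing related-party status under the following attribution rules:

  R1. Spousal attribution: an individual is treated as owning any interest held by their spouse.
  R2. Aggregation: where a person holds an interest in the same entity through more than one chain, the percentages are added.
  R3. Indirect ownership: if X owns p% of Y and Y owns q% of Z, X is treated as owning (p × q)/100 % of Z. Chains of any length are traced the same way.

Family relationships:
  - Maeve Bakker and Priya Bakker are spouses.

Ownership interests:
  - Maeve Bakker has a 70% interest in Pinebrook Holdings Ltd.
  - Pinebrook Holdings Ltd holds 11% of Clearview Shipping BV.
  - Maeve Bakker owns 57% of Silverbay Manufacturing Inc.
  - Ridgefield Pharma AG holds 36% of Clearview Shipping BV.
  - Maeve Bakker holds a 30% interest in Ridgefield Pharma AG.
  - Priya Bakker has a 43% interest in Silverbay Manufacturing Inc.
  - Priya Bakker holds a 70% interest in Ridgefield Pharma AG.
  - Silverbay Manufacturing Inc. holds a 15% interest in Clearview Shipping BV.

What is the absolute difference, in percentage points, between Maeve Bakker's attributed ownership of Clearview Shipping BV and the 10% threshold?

48.7

By spousal attribution (R1), Maeve Bakker is treated as also owning Priya Bakker's interest in Ridgefield Pharma AG, giving 30% + 70% = 100%.
By spousal attribution (R1), Maeve Bakker is treated as also owning Priya Bakker's interest in Silverbay Manufacturing Inc, giving 57% + 43% = 100%.
Chain via Ridgefield Pharma AG (R3): 100% × 36% = 36% of Clearview Shipping BV.
Chain via Silverbay Manufacturing Inc. (R3): 100% × 15% = 15% of Clearview Shipping BV.
Chain via Pinebrook Holdings Ltd (R3): 70% × 11% = 7.7% of Clearview Shipping BV.
Aggregating (R2): 36% + 15% + 7.7% = 58.7%.
58.7% exceeds the 10% threshold by 48.7 percentage points.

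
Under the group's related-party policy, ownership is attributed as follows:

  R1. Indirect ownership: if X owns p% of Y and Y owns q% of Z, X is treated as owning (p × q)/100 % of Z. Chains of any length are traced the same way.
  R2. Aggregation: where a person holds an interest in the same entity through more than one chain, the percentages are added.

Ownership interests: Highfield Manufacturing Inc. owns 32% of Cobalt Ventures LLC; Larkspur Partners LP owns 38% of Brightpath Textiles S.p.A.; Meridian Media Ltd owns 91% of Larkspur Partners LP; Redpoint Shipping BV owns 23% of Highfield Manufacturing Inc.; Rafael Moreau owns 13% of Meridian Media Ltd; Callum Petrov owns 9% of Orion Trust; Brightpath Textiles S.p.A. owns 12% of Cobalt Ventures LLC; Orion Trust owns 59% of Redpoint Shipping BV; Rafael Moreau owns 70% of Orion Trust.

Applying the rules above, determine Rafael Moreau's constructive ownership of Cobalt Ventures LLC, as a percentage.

Chain via Meridian Media Ltd → Larkspur Partners LP → Brightpath Textiles S.p.A. (R1): 13% × 91% × 38% × 12% = 0.539448% of Cobalt Ventures LLC.
Chain via Orion Trust → Redpoint Shipping BV → Highfield Manufacturing Inc. (R1): 70% × 59% × 23% × 32% = 3.03968% of Cobalt Ventures LLC.
Aggregating (R2): 0.539448% + 3.03968% = 3.579128%.

3.579128%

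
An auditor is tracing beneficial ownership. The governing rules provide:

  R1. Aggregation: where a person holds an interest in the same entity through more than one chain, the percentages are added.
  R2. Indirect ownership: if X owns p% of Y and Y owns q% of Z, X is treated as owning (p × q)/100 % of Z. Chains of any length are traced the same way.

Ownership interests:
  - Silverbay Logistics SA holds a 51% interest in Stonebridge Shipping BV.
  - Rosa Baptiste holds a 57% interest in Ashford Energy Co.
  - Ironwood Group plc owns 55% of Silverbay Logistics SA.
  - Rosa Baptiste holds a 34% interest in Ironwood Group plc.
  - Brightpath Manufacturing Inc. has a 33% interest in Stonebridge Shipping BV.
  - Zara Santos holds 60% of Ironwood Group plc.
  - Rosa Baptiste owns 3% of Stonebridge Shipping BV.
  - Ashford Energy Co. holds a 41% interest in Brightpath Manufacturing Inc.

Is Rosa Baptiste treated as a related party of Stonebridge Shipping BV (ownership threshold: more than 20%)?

Yes

Chain via Ironwood Group plc → Silverbay Logistics SA (R2): 34% × 55% × 51% = 9.537% of Stonebridge Shipping BV.
Chain via Ashford Energy Co. → Brightpath Manufacturing Inc. (R2): 57% × 41% × 33% = 7.7121% of Stonebridge Shipping BV.
Direct interest in Stonebridge Shipping BV: 3%.
Aggregating (R1): 9.537% + 7.7121% + 3% = 20.2491%.
20.2491% exceeds the 20% threshold, so Rosa is a related party to Stonebridge Shipping BV.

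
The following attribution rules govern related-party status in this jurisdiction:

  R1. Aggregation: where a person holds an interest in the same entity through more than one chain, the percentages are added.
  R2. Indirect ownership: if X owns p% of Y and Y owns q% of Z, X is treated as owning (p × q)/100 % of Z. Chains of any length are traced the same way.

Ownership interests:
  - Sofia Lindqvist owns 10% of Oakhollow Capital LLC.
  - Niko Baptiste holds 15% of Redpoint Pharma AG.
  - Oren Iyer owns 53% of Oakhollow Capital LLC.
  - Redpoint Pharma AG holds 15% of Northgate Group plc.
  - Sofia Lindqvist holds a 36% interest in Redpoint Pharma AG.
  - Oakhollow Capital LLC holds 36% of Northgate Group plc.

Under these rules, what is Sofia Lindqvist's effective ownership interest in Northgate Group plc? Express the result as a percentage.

9%

Chain via Oakhollow Capital LLC (R2): 10% × 36% = 3.6% of Northgate Group plc.
Chain via Redpoint Pharma AG (R2): 36% × 15% = 5.4% of Northgate Group plc.
Aggregating (R1): 3.6% + 5.4% = 9%.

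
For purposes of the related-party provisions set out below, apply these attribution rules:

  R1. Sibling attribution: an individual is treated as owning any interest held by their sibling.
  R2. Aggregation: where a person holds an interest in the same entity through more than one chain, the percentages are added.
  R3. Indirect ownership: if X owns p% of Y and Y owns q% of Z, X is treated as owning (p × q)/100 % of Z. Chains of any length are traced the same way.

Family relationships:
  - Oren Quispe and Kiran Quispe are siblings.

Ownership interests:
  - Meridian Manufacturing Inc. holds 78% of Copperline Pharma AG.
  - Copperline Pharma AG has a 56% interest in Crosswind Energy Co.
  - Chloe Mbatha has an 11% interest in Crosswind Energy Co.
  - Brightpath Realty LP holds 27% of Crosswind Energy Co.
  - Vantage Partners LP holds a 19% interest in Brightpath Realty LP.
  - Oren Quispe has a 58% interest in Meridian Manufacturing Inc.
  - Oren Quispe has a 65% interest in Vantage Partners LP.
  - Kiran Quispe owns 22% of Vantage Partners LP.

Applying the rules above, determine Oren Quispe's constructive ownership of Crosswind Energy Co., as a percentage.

29.7975%

By sibling attribution (R1), Oren Quispe is treated as also owning Kiran Quispe's interest in Vantage Partners LP, giving 65% + 22% = 87%.
Chain via Meridian Manufacturing Inc. → Copperline Pharma AG (R3): 58% × 78% × 56% = 25.3344% of Crosswind Energy Co.
Chain via Vantage Partners LP → Brightpath Realty LP (R3): 87% × 19% × 27% = 4.4631% of Crosswind Energy Co.
Aggregating (R2): 25.3344% + 4.4631% = 29.7975%.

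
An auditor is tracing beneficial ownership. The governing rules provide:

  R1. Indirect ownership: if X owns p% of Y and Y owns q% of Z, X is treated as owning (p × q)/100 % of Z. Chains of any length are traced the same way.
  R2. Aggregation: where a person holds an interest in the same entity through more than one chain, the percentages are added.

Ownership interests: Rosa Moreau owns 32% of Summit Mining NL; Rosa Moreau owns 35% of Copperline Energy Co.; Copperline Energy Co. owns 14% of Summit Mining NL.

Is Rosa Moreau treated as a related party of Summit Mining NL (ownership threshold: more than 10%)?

Yes

Chain via Copperline Energy Co. (R1): 35% × 14% = 4.9% of Summit Mining NL.
Direct interest in Summit Mining NL: 32%.
Aggregating (R2): 4.9% + 32% = 36.9%.
36.9% exceeds the 10% threshold, so Rosa is a related party to Summit Mining NL.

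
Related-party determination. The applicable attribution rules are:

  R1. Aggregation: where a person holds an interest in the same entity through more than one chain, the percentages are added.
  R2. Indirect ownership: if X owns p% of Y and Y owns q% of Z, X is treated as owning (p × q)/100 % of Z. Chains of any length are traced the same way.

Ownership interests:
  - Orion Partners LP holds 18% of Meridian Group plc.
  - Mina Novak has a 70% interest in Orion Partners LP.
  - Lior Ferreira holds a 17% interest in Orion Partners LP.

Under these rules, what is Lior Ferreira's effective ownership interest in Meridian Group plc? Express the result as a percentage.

3.06%

Chain via Orion Partners LP (R2): 17% × 18% = 3.06% of Meridian Group plc.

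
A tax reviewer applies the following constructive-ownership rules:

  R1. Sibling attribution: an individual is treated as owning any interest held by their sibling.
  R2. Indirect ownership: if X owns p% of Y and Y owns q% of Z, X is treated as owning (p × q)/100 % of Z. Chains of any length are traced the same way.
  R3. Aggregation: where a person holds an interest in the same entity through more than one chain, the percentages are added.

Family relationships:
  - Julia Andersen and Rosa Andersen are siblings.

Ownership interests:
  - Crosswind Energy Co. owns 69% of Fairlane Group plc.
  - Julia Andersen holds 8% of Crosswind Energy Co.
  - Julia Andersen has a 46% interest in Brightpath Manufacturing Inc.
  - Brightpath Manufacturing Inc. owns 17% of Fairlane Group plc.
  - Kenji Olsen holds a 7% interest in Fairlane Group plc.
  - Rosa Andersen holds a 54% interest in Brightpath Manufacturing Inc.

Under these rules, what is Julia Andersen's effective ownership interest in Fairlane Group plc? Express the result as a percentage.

22.52%

By sibling attribution (R1), Julia Andersen is treated as also owning Rosa Andersen's interest in Brightpath Manufacturing Inc, giving 46% + 54% = 100%.
Chain via Brightpath Manufacturing Inc. (R2): 100% × 17% = 17% of Fairlane Group plc.
Chain via Crosswind Energy Co. (R2): 8% × 69% = 5.52% of Fairlane Group plc.
Aggregating (R3): 17% + 5.52% = 22.52%.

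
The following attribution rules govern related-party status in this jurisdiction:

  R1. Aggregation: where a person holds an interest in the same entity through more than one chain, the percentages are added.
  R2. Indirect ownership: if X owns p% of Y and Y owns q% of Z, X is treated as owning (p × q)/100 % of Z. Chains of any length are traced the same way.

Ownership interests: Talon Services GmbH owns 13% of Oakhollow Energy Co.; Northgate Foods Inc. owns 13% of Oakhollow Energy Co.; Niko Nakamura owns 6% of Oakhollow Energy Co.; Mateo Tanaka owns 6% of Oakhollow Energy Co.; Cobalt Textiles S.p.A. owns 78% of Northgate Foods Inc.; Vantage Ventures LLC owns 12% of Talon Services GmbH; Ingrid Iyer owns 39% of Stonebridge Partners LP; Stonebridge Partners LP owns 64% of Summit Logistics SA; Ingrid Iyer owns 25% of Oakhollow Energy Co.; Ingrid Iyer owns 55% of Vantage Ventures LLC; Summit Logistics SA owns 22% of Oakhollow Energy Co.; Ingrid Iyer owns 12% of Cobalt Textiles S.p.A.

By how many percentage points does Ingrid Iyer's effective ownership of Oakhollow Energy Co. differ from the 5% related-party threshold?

Chain via Cobalt Textiles S.p.A. → Northgate Foods Inc. (R2): 12% × 78% × 13% = 1.2168% of Oakhollow Energy Co.
Chain via Stonebridge Partners LP → Summit Logistics SA (R2): 39% × 64% × 22% = 5.4912% of Oakhollow Energy Co.
Chain via Vantage Ventures LLC → Talon Services GmbH (R2): 55% × 12% × 13% = 0.858% of Oakhollow Energy Co.
Direct interest in Oakhollow Energy Co: 25%.
Aggregating (R1): 1.2168% + 5.4912% + 0.858% + 25% = 32.566%.
32.566% exceeds the 5% threshold by 27.566 percentage points.

27.566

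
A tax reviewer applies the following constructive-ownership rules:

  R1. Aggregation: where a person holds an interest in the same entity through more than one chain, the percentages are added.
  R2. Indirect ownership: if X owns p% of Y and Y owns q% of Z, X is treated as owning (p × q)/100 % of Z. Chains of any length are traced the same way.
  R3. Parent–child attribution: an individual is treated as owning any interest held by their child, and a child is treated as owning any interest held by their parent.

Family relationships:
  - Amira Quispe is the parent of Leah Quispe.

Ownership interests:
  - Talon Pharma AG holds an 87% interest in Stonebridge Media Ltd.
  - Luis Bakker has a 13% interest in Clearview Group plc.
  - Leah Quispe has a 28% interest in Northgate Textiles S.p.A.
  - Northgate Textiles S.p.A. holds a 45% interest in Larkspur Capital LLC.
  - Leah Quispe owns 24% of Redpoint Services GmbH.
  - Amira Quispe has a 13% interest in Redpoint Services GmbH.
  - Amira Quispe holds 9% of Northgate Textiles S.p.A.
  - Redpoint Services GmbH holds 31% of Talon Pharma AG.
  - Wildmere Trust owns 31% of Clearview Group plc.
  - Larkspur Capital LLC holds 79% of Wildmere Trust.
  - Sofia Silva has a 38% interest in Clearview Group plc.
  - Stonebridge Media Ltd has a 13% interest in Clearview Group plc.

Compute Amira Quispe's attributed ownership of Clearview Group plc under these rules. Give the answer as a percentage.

By parent–child attribution (R3), Amira Quispe is treated as also owning Leah Quispe's interest in Redpoint Services GmbH, giving 13% + 24% = 37%.
By parent–child attribution (R3), Amira Quispe is treated as also owning Leah Quispe's interest in Northgate Textiles S.p.A, giving 9% + 28% = 37%.
Chain via Redpoint Services GmbH → Talon Pharma AG → Stonebridge Media Ltd (R2): 37% × 31% × 87% × 13% = 1.297257% of Clearview Group plc.
Chain via Northgate Textiles S.p.A. → Larkspur Capital LLC → Wildmere Trust (R2): 37% × 45% × 79% × 31% = 4.077585% of Clearview Group plc.
Aggregating (R1): 1.297257% + 4.077585% = 5.374842%.

5.374842%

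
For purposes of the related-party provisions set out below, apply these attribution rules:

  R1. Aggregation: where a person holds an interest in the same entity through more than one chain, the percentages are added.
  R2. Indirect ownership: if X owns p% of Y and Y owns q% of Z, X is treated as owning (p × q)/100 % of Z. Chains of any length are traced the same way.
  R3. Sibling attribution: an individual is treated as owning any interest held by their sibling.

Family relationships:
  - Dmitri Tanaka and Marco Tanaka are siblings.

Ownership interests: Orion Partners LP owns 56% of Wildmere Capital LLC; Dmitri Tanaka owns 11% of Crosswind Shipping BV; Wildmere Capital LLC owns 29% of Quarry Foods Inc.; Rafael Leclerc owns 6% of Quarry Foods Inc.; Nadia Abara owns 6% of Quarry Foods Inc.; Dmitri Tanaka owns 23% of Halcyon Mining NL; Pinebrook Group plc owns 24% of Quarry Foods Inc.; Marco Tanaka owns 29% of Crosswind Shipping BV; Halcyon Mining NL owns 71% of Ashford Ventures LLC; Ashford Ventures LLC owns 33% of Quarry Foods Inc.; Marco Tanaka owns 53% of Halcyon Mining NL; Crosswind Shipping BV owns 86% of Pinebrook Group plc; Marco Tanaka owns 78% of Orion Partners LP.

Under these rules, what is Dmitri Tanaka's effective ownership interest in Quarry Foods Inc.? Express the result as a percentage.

38.73%

By sibling attribution (R3), Dmitri Tanaka is treated as also owning Marco Tanaka's interest in Halcyon Mining NL, giving 23% + 53% = 76%.
By sibling attribution (R3), Dmitri Tanaka is treated as also owning Marco Tanaka's interest in Crosswind Shipping BV, giving 11% + 29% = 40%.
By sibling attribution (R3), Dmitri Tanaka is treated as owning Marco Tanaka's 78% interest in Orion Partners LP.
Chain via Halcyon Mining NL → Ashford Ventures LLC (R2): 76% × 71% × 33% = 17.8068% of Quarry Foods Inc.
Chain via Crosswind Shipping BV → Pinebrook Group plc (R2): 40% × 86% × 24% = 8.256% of Quarry Foods Inc.
Chain via Orion Partners LP → Wildmere Capital LLC (R2): 78% × 56% × 29% = 12.6672% of Quarry Foods Inc.
Aggregating (R1): 17.8068% + 8.256% + 12.6672% = 38.73%.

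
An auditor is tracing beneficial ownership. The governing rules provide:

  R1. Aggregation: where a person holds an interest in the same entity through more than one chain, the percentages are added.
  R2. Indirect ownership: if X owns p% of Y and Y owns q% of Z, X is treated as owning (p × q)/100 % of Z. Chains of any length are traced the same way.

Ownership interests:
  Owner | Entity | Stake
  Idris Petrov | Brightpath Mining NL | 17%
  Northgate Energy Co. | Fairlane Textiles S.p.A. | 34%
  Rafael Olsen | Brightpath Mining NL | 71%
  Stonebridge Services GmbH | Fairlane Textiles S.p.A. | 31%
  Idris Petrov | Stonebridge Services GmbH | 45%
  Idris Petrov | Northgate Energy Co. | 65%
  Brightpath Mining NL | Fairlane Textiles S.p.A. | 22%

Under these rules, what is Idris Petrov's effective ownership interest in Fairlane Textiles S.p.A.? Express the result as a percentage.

39.79%

Chain via Brightpath Mining NL (R2): 17% × 22% = 3.74% of Fairlane Textiles S.p.A.
Chain via Northgate Energy Co. (R2): 65% × 34% = 22.1% of Fairlane Textiles S.p.A.
Chain via Stonebridge Services GmbH (R2): 45% × 31% = 13.95% of Fairlane Textiles S.p.A.
Aggregating (R1): 3.74% + 22.1% + 13.95% = 39.79%.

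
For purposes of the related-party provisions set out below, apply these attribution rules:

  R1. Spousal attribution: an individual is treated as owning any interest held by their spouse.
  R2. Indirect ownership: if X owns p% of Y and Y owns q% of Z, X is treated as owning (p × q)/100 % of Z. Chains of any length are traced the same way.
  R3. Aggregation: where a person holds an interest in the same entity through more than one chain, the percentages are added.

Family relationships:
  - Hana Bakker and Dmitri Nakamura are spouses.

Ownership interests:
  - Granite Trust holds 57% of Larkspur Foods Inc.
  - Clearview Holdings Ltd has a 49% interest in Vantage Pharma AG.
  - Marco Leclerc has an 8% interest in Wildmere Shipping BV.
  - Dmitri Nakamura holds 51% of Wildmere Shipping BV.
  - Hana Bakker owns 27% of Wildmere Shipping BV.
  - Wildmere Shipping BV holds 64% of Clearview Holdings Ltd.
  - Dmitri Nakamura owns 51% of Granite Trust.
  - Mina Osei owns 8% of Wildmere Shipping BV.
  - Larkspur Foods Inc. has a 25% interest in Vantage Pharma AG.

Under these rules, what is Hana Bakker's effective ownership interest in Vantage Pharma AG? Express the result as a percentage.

31.7283%

By spousal attribution (R1), Hana Bakker is treated as also owning Dmitri Nakamura's interest in Wildmere Shipping BV, giving 27% + 51% = 78%.
By spousal attribution (R1), Hana Bakker is treated as owning Dmitri Nakamura's 51% interest in Granite Trust.
Chain via Wildmere Shipping BV → Clearview Holdings Ltd (R2): 78% × 64% × 49% = 24.4608% of Vantage Pharma AG.
Chain via Granite Trust → Larkspur Foods Inc. (R2): 51% × 57% × 25% = 7.2675% of Vantage Pharma AG.
Aggregating (R3): 24.4608% + 7.2675% = 31.7283%.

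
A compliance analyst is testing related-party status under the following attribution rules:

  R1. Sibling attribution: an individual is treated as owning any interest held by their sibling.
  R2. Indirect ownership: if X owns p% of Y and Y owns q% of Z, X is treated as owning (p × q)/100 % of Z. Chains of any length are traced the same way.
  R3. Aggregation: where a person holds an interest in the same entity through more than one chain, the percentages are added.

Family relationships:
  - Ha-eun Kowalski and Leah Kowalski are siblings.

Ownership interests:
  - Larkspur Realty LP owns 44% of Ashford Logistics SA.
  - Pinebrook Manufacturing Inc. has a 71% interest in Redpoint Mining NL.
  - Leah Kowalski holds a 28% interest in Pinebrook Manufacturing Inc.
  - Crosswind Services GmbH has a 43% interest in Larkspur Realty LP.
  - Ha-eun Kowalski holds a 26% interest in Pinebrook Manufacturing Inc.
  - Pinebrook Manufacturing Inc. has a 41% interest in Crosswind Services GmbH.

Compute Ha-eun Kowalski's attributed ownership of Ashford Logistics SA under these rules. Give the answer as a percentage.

By sibling attribution (R1), Ha-eun Kowalski is treated as also owning Leah Kowalski's interest in Pinebrook Manufacturing Inc, giving 26% + 28% = 54%.
Chain via Pinebrook Manufacturing Inc. → Crosswind Services GmbH → Larkspur Realty LP (R2): 54% × 41% × 43% × 44% = 4.188888% of Ashford Logistics SA.

4.188888%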